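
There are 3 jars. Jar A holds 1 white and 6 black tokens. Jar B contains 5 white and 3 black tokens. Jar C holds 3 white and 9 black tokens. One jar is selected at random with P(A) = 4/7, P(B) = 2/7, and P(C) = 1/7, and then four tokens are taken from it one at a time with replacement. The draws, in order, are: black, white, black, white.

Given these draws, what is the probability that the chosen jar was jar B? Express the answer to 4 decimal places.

0.5359

The likelihood of the observed sequence under each hypothesis: P(data | jar A) = (6/7)(1/7)(6/7)(1/7) = 0.014994; P(data | jar B) = (3/8)(5/8)(3/8)(5/8) = 0.054932; P(data | jar C) = (9/12)(3/12)(9/12)(3/12) = 0.035156.
Weighting by the prior gives 4/7 · 0.014994 = 0.0085679, 2/7 · 0.054932 = 0.015695, 1/7 · 0.035156 = 0.0050223; with total 0.029285.
So P(jar B | data) = (0.015695) / (0.029285) = 0.53593.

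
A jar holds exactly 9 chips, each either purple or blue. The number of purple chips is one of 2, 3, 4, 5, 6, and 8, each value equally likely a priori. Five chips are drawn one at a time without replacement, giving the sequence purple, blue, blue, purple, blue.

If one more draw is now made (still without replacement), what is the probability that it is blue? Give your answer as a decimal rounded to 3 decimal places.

For each hypothesis, P(data | H) works out to: P(data | r = 2) = (2/9)(7/8)(6/7)(1/6)(5/5) = 1/36; P(data | r = 3) = (3/9)(6/8)(5/7)(2/6)(4/5) = 1/21; P(data | r = 4) = (4/9)(5/8)(4/7)(3/6)(3/5) = 1/21; P(data | r = 5) = (5/9)(4/8)(3/7)(4/6)(2/5) = 2/63; P(data | r = 6) = (6/9)(3/8)(2/7)(5/6)(1/5) = 1/84; P(data | r = 8) = (8/9)(1/8)(0/7) = 0.
Weighting by the prior gives 1/6 · 1/36 = 1/216, 1/6 · 1/21 = 1/126, 1/6 · 1/21 = 1/126, 1/6 · 2/63 = 1/189, 1/6 · 1/84 = 1/504, 1/6 · 0 = 0; summing to 1/36.
The posterior is then P(r = 2 | data) = 1/6, P(r = 3 | data) = 2/7, P(r = 4 | data) = 2/7, P(r = 5 | data) = 4/21, P(r = 6 | data) = 1/14, P(r = 8 | data) = 0.
Averaging over the posterior, P(blue next | data) = (1)(1/6) + (3/4)(2/7) + (1/2)(2/7) + (1/4)(4/21) + (0)(1/14) = 4/7.

0.571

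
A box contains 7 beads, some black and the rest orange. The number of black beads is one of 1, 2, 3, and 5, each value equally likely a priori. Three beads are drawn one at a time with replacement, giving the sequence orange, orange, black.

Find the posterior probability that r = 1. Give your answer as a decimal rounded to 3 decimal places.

Under each hypothesis, the probability of the observed sequence is: P(data | r = 1) = (6/7)(6/7)(1/7) = 36/343; P(data | r = 2) = (5/7)(5/7)(2/7) = 50/343; P(data | r = 3) = (4/7)(4/7)(3/7) = 48/343; P(data | r = 5) = (2/7)(2/7)(5/7) = 20/343.
Weighting by the prior gives 1/4 · 36/343 = 9/343, 1/4 · 50/343 = 25/686, 1/4 · 48/343 = 12/343, 1/4 · 20/343 = 5/343; with total 11/98.
Therefore the posterior P(r = 1 | data) = (9/343) / (11/98) = 18/77.

0.234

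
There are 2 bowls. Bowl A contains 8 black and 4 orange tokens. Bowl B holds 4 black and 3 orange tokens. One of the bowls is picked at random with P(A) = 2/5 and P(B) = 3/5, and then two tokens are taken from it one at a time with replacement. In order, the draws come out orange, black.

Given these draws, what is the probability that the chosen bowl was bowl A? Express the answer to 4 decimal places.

0.3769

The likelihood of the observed sequence under each hypothesis: P(data | bowl A) = (4/12)(8/12) = 2/9; P(data | bowl B) = (3/7)(4/7) = 12/49.
Weighting by the prior gives 2/5 · 2/9 = 4/45, 3/5 · 12/49 = 36/245; with total 104/441.
Therefore the posterior P(bowl A | data) = (4/45) / (104/441) = 49/130.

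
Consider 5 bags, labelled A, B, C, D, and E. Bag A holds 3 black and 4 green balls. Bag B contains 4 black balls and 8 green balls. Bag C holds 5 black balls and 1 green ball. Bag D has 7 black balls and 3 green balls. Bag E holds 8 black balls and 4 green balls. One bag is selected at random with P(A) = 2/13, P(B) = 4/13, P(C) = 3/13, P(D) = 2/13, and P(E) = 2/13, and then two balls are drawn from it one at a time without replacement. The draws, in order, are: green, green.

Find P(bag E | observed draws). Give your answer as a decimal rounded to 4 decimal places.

For each hypothesis, P(data | H) works out to: P(data | bag A) = (4/7)(3/6) = 0.28571; P(data | bag B) = (8/12)(7/11) = 0.42424; P(data | bag C) = (1/6)(0/5) = 0; P(data | bag D) = (3/10)(2/9) = 0.066667; P(data | bag E) = (4/12)(3/11) = 0.090909.
Weighting by the prior gives 2/13 · 0.28571 = 0.043956, 4/13 · 0.42424 = 0.13054, 3/13 · 0 = 0, 2/13 · 0.066667 = 0.010256, 2/13 · 0.090909 = 0.013986; summing to 0.19873.
Therefore the posterior P(bag E | data) = (0.013986) / (0.19873) = 0.070375.

0.0704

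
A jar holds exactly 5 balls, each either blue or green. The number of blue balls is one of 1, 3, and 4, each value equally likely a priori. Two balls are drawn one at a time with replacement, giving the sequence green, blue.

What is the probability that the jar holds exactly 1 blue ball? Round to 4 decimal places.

For each hypothesis, P(data | H) works out to: P(data | r = 1) = (4/5)(1/5) = 4/25; P(data | r = 3) = (2/5)(3/5) = 6/25; P(data | r = 4) = (1/5)(4/5) = 4/25.
Weighting by the prior gives 1/3 · 4/25 = 4/75, 1/3 · 6/25 = 2/25, 1/3 · 4/25 = 4/75; these sum to 14/75.
Therefore the posterior P(r = 1 | data) = (4/75) / (14/75) = 2/7.

0.2857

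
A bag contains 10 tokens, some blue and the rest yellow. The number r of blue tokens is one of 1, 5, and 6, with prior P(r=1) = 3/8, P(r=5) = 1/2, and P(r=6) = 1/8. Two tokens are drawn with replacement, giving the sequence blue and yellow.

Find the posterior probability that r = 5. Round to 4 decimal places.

The likelihood of the observed sequence under each hypothesis: P(data | r = 1) = (1/10)(9/10) = 9/100; P(data | r = 5) = (5/10)(5/10) = 1/4; P(data | r = 6) = (6/10)(4/10) = 6/25.
The prior-weighted likelihoods are 3/8 · 9/100 = 27/800, 1/2 · 1/4 = 1/8, 1/8 · 6/25 = 3/100; summing to 151/800.
Therefore the posterior P(r = 5 | data) = (1/8) / (151/800) = 100/151.

0.6623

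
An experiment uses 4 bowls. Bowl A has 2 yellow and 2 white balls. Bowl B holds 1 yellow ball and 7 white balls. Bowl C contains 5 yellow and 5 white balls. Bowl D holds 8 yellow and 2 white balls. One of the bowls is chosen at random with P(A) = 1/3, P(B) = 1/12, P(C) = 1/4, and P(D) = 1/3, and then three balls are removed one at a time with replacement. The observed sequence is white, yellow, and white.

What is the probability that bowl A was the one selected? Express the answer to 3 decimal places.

For each hypothesis, P(data | H) works out to: P(data | bowl A) = (2/4)(2/4)(2/4) = 0.125; P(data | bowl B) = (7/8)(1/8)(7/8) = 0.095703; P(data | bowl C) = (5/10)(5/10)(5/10) = 0.125; P(data | bowl D) = (2/10)(8/10)(2/10) = 0.032.
The prior-weighted likelihoods are 1/3 · 0.125 = 0.041667, 1/12 · 0.095703 = 0.0079753, 1/4 · 0.125 = 0.03125, 1/3 · 0.032 = 0.010667; with total 0.091559.
Therefore the posterior P(bowl A | data) = (0.041667) / (0.091559) = 0.45508.

0.455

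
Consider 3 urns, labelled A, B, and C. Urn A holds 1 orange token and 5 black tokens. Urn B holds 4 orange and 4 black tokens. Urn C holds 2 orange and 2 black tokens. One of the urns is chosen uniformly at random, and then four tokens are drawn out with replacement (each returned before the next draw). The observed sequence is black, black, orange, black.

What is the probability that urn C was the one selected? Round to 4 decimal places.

0.2822

For each hypothesis, P(data | H) works out to: P(data | urn A) = (5/6)(5/6)(1/6)(5/6) = 0.096451; P(data | urn B) = (4/8)(4/8)(4/8)(4/8) = 0.0625; P(data | urn C) = (2/4)(2/4)(2/4)(2/4) = 0.0625.
Multiplying each by its prior: 1/3 · 0.096451 = 0.03215, 1/3 · 0.0625 = 0.020833, 1/3 · 0.0625 = 0.020833; with total 0.073817.
By Bayes' rule, P(urn C | data) = (0.020833) / (0.073817) = 0.28223.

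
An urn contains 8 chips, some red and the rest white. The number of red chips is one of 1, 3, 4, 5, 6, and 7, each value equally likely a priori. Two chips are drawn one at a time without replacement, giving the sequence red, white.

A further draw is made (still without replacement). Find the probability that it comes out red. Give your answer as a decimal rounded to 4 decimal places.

For each hypothesis, P(data | H) works out to: P(data | r = 1) = (1/8)(7/7) = 1/8; P(data | r = 3) = (3/8)(5/7) = 15/56; P(data | r = 4) = (4/8)(4/7) = 2/7; P(data | r = 5) = (5/8)(3/7) = 15/56; P(data | r = 6) = (6/8)(2/7) = 3/14; P(data | r = 7) = (7/8)(1/7) = 1/8.
The prior-weighted likelihoods are 1/6 · 1/8 = 1/48, 1/6 · 15/56 = 5/112, 1/6 · 2/7 = 1/21, 1/6 · 15/56 = 5/112, 1/6 · 3/14 = 1/28, 1/6 · 1/8 = 1/48; summing to 3/14.
Dividing through by the total gives posterior P(r = 1 | data) = 7/72, P(r = 3 | data) = 5/24, P(r = 4 | data) = 2/9, P(r = 5 | data) = 5/24, P(r = 6 | data) = 1/6, P(r = 7 | data) = 7/72.
So P(red next | data) = Σ P(red next | H) P(H | data) = (0)(7/72) + (1/3)(5/24) + (1/2)(2/9) + (2/3)(5/24) + (5/6)(1/6) + (1)(7/72) = 5/9.

0.5556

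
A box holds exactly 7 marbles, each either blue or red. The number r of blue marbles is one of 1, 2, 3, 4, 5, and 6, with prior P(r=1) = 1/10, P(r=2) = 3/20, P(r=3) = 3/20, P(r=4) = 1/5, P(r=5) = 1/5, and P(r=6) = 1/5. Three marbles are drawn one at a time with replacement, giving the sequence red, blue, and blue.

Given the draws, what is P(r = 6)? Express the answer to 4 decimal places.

0.2011

Compute the likelihood of the observed sequence for each case: P(data | r = 1) = (6/7)(1/7)(1/7) = 0.017493; P(data | r = 2) = (5/7)(2/7)(2/7) = 0.058309; P(data | r = 3) = (4/7)(3/7)(3/7) = 0.10496; P(data | r = 4) = (3/7)(4/7)(4/7) = 0.13994; P(data | r = 5) = (2/7)(5/7)(5/7) = 0.14577; P(data | r = 6) = (1/7)(6/7)(6/7) = 0.10496.
The prior-weighted likelihoods are 1/10 · 0.017493 = 0.0017493, 3/20 · 0.058309 = 0.0087464, 3/20 · 0.10496 = 0.015743, 1/5 · 0.13994 = 0.027988, 1/5 · 0.14577 = 0.029155, 1/5 · 0.10496 = 0.020991; with total 0.10437.
Therefore the posterior P(r = 6 | data) = (0.020991) / (0.10437) = 0.20112.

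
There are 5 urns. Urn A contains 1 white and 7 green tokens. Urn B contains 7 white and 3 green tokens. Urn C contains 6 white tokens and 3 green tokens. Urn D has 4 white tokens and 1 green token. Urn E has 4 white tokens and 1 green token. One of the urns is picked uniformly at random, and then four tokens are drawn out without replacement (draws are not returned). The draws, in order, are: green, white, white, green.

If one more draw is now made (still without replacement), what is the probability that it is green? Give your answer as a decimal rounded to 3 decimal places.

0.185

Compute the likelihood of the observed sequence for each case: P(data | urn A) = (7/8)(1/7)(0/6) = 0; P(data | urn B) = (3/10)(7/9)(6/8)(2/7) = 0.05; P(data | urn C) = (3/9)(6/8)(5/7)(2/6) = 0.059524; P(data | urn D) = (1/5)(4/4)(3/3)(0/2) = 0; P(data | urn E) = (1/5)(4/4)(3/3)(0/2) = 0.
The prior-weighted likelihoods are 1/5 · 0 = 0, 1/5 · 0.05 = 0.01, 1/5 · 0.059524 = 0.011905, 1/5 · 0 = 0, 1/5 · 0 = 0; these sum to 0.021905.
Normalising, the posterior is P(urn A | data) = 0, P(urn B | data) = 0.45652, P(urn C | data) = 0.54348, P(urn D | data) = 0, P(urn E | data) = 0.
The predictive probability is P(green next | data) = (1/6)(0.45652) + (1/5)(0.54348) = 0.18478.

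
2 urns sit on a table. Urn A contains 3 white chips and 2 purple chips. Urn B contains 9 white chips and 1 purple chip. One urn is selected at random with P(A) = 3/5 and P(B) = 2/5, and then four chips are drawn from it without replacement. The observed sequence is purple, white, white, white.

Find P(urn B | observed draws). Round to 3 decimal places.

0.400

The likelihood of the observed sequence under each hypothesis: P(data | urn A) = (2/5)(3/4)(2/3)(1/2) = 1/10; P(data | urn B) = (1/10)(9/9)(8/8)(7/7) = 1/10.
Weighting by the prior gives 3/5 · 1/10 = 3/50, 2/5 · 1/10 = 1/25; with total 1/10.
By Bayes' rule, P(urn B | data) = (1/25) / (1/10) = 2/5.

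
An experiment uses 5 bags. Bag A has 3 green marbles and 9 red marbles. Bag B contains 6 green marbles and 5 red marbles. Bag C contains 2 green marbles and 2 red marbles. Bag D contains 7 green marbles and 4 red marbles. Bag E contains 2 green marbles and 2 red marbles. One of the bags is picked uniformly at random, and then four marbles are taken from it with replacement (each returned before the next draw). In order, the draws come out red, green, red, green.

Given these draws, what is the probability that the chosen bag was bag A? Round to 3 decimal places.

0.128

Under each hypothesis, the probability of the observed sequence is: P(data | bag A) = (9/12)(3/12)(9/12)(3/12) = 0.035156; P(data | bag B) = (5/11)(6/11)(5/11)(6/11) = 0.061471; P(data | bag C) = (2/4)(2/4)(2/4)(2/4) = 0.0625; P(data | bag D) = (4/11)(7/11)(4/11)(7/11) = 0.053548; P(data | bag E) = (2/4)(2/4)(2/4)(2/4) = 0.0625.
The prior-weighted likelihoods are 1/5 · 0.035156 = 0.0070313, 1/5 · 0.061471 = 0.012294, 1/5 · 0.0625 = 0.0125, 1/5 · 0.053548 = 0.01071, 1/5 · 0.0625 = 0.0125; these sum to 0.055035.
Therefore the posterior P(bag A | data) = (0.0070313) / (0.055035) = 0.12776.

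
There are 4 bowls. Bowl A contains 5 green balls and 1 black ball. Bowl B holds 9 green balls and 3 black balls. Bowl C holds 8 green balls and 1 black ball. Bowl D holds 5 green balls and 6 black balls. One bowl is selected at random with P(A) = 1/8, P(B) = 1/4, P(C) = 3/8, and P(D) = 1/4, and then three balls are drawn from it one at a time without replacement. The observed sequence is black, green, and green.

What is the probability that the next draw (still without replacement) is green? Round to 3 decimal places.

For each hypothesis, P(data | H) works out to: P(data | bowl A) = (1/6)(5/5)(4/4) = 0.16667; P(data | bowl B) = (3/12)(9/11)(8/10) = 0.16364; P(data | bowl C) = (1/9)(8/8)(7/7) = 0.11111; P(data | bowl D) = (6/11)(5/10)(4/9) = 0.12121.
Multiplying each by its prior: 1/8 · 0.16667 = 0.020833, 1/4 · 0.16364 = 0.040909, 3/8 · 0.11111 = 0.041667, 1/4 · 0.12121 = 0.030303; summing to 0.13371.
Normalising, the posterior is P(bowl A | data) = 0.15581, P(bowl B | data) = 0.30595, P(bowl C | data) = 0.31161, P(bowl D | data) = 0.22663.
The predictive probability is P(green next | data) = (1)(0.15581) + (7/9)(0.30595) + (1)(0.31161) + (3/8)(0.22663) = 0.79037.

0.790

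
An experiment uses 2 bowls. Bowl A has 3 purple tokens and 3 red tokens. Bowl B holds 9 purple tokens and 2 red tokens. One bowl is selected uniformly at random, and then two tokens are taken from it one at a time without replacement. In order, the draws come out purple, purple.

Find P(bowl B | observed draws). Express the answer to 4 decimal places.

For each hypothesis, P(data | H) works out to: P(data | bowl A) = (3/6)(2/5) = 1/5; P(data | bowl B) = (9/11)(8/10) = 36/55.
Weighting by the prior gives 1/2 · 1/5 = 1/10, 1/2 · 36/55 = 18/55; with total 47/110.
So P(bowl B | data) = (18/55) / (47/110) = 36/47.

0.7660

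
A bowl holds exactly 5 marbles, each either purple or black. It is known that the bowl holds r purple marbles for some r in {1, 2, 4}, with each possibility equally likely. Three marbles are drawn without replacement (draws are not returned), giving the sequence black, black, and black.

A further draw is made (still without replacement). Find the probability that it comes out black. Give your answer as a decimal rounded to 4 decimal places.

For each hypothesis, P(data | H) works out to: P(data | r = 1) = (4/5)(3/4)(2/3) = 2/5; P(data | r = 2) = (3/5)(2/4)(1/3) = 1/10; P(data | r = 4) = (1/5)(0/4) = 0.
Weighting by the prior gives 1/3 · 2/5 = 2/15, 1/3 · 1/10 = 1/30, 1/3 · 0 = 0; these sum to 1/6.
Dividing through by the total gives posterior P(r = 1 | data) = 4/5, P(r = 2 | data) = 1/5, P(r = 4 | data) = 0.
The predictive probability is P(black next | data) = (1/2)(4/5) + (0)(1/5) = 2/5.

0.4000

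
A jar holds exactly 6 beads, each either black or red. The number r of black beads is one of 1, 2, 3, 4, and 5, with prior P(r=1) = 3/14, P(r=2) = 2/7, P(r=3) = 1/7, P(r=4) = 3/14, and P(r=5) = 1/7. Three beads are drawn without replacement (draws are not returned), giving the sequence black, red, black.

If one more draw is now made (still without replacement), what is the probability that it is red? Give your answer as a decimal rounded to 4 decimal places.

For each hypothesis, P(data | H) works out to: P(data | r = 1) = (1/6)(5/5)(0/4) = 0; P(data | r = 2) = (2/6)(4/5)(1/4) = 1/15; P(data | r = 3) = (3/6)(3/5)(2/4) = 3/20; P(data | r = 4) = (4/6)(2/5)(3/4) = 1/5; P(data | r = 5) = (5/6)(1/5)(4/4) = 1/6.
The prior-weighted likelihoods are 3/14 · 0 = 0, 2/7 · 1/15 = 2/105, 1/7 · 3/20 = 3/140, 3/14 · 1/5 = 3/70, 1/7 · 1/6 = 1/42; with total 3/28.
The posterior is then P(r = 1 | data) = 0, P(r = 2 | data) = 8/45, P(r = 3 | data) = 1/5, P(r = 4 | data) = 2/5, P(r = 5 | data) = 2/9.
So P(red next | data) = Σ P(red next | H) P(H | data) = (1)(8/45) + (2/3)(1/5) + (1/3)(2/5) + (0)(2/9) = 4/9.

0.4444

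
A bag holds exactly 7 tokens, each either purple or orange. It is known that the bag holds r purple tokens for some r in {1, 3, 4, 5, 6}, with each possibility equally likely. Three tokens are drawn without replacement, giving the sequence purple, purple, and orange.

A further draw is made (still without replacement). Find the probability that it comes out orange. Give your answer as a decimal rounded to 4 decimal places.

For each hypothesis, P(data | H) works out to: P(data | r = 1) = (1/7)(0/6) = 0; P(data | r = 3) = (3/7)(2/6)(4/5) = 4/35; P(data | r = 4) = (4/7)(3/6)(3/5) = 6/35; P(data | r = 5) = (5/7)(4/6)(2/5) = 4/21; P(data | r = 6) = (6/7)(5/6)(1/5) = 1/7.
Weighting by the prior gives 1/5 · 0 = 0, 1/5 · 4/35 = 4/175, 1/5 · 6/35 = 6/175, 1/5 · 4/21 = 4/105, 1/5 · 1/7 = 1/35; with total 13/105.
Dividing through by the total gives posterior P(r = 1 | data) = 0, P(r = 3 | data) = 12/65, P(r = 4 | data) = 18/65, P(r = 5 | data) = 4/13, P(r = 6 | data) = 3/13.
Averaging over the posterior, P(orange next | data) = (3/4)(12/65) + (1/2)(18/65) + (1/4)(4/13) + (0)(3/13) = 23/65.

0.3538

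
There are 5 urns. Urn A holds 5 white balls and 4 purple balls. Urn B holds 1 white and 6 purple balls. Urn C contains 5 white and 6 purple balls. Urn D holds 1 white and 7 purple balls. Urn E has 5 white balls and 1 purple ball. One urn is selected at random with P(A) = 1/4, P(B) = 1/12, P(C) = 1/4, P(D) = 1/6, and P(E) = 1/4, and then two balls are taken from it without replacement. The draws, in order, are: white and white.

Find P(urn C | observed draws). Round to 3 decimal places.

The likelihood of the observed sequence under each hypothesis: P(data | urn A) = (5/9)(4/8) = 5/18; P(data | urn B) = (1/7)(0/6) = 0; P(data | urn C) = (5/11)(4/10) = 2/11; P(data | urn D) = (1/8)(0/7) = 0; P(data | urn E) = (5/6)(4/5) = 2/3.
The prior-weighted likelihoods are 1/4 · 5/18 = 5/72, 1/12 · 0 = 0, 1/4 · 2/11 = 1/22, 1/6 · 0 = 0, 1/4 · 2/3 = 1/6; with total 223/792.
Hence P(urn C | data) = (1/22) / (223/792) = 36/223.

0.161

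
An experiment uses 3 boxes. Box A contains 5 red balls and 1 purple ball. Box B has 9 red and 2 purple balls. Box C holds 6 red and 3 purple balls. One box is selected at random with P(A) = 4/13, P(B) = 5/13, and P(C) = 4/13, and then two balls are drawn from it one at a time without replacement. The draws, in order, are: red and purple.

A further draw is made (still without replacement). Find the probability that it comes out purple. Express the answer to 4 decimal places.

For each hypothesis, P(data | H) works out to: P(data | box A) = (5/6)(1/5) = 1/6; P(data | box B) = (9/11)(2/10) = 9/55; P(data | box C) = (6/9)(3/8) = 1/4.
The prior-weighted likelihoods are 4/13 · 1/6 = 2/39, 5/13 · 9/55 = 9/143, 4/13 · 1/4 = 1/13; with total 82/429.
Normalising, the posterior is P(box A | data) = 11/41, P(box B | data) = 27/82, P(box C | data) = 33/82.
Averaging over the posterior, P(purple next | data) = (0)(11/41) + (1/9)(27/82) + (2/7)(33/82) = 87/574.

0.1516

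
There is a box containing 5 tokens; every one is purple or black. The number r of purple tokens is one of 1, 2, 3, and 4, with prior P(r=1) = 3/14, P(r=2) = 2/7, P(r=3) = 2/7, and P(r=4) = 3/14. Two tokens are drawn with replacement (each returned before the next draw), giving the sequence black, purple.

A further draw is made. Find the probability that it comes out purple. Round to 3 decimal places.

0.500

Compute the likelihood of the observed sequence for each case: P(data | r = 1) = (4/5)(1/5) = 4/25; P(data | r = 2) = (3/5)(2/5) = 6/25; P(data | r = 3) = (2/5)(3/5) = 6/25; P(data | r = 4) = (1/5)(4/5) = 4/25.
Multiplying each by its prior: 3/14 · 4/25 = 6/175, 2/7 · 6/25 = 12/175, 2/7 · 6/25 = 12/175, 3/14 · 4/25 = 6/175; summing to 36/175.
Dividing through by the total gives posterior P(r = 1 | data) = 1/6, P(r = 2 | data) = 1/3, P(r = 3 | data) = 1/3, P(r = 4 | data) = 1/6.
So P(purple next | data) = Σ P(purple next | H) P(H | data) = (1/5)(1/6) + (2/5)(1/3) + (3/5)(1/3) + (4/5)(1/6) = 1/2.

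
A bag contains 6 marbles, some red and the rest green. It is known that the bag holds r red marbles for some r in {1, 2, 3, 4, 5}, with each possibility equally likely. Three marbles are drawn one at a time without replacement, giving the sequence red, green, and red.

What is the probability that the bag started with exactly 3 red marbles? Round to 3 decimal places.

Under each hypothesis, the probability of the observed sequence is: P(data | r = 1) = (1/6)(5/5)(0/4) = 0; P(data | r = 2) = (2/6)(4/5)(1/4) = 1/15; P(data | r = 3) = (3/6)(3/5)(2/4) = 3/20; P(data | r = 4) = (4/6)(2/5)(3/4) = 1/5; P(data | r = 5) = (5/6)(1/5)(4/4) = 1/6.
Multiplying each by its prior: 1/5 · 0 = 0, 1/5 · 1/15 = 1/75, 1/5 · 3/20 = 3/100, 1/5 · 1/5 = 1/25, 1/5 · 1/6 = 1/30; summing to 7/60.
Hence P(r = 3 | data) = (3/100) / (7/60) = 9/35.

0.257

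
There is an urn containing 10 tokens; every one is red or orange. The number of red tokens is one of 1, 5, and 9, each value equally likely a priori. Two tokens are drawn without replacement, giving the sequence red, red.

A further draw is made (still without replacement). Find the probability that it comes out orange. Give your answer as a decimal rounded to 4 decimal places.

0.2337

The likelihood of the observed sequence under each hypothesis: P(data | r = 1) = (1/10)(0/9) = 0; P(data | r = 5) = (5/10)(4/9) = 2/9; P(data | r = 9) = (9/10)(8/9) = 4/5.
Multiplying each by its prior: 1/3 · 0 = 0, 1/3 · 2/9 = 2/27, 1/3 · 4/5 = 4/15; with total 46/135.
Normalising, the posterior is P(r = 1 | data) = 0, P(r = 5 | data) = 5/23, P(r = 9 | data) = 18/23.
The predictive probability is P(orange next | data) = (5/8)(5/23) + (1/8)(18/23) = 43/184.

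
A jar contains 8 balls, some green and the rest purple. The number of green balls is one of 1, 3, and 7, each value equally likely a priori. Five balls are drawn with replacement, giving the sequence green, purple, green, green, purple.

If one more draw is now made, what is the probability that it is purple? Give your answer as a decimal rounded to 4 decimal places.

0.4757

The likelihood of the observed sequence under each hypothesis: P(data | r = 1) = (1/8)(7/8)(1/8)(1/8)(7/8) = 0.0014954; P(data | r = 3) = (3/8)(5/8)(3/8)(3/8)(5/8) = 0.020599; P(data | r = 7) = (7/8)(1/8)(7/8)(7/8)(1/8) = 0.010468.
The prior-weighted likelihoods are 1/3 · 0.0014954 = 0.00049845, 1/3 · 0.020599 = 0.0068665, 1/3 · 0.010468 = 0.0034892; these sum to 0.010854.
The posterior is then P(r = 1 | data) = 0.045923, P(r = 3 | data) = 0.63261, P(r = 7 | data) = 0.32146.
Averaging over the posterior, P(purple next | data) = (7/8)(0.045923) + (5/8)(0.63261) + (1/8)(0.32146) = 0.47575.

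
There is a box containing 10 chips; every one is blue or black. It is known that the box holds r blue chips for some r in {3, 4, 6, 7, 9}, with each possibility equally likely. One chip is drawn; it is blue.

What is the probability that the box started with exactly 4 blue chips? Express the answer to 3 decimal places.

For each hypothesis, P(data | H) works out to: P(data | r = 3) = (3/10) = 3/10; P(data | r = 4) = (4/10) = 2/5; P(data | r = 6) = (6/10) = 3/5; P(data | r = 7) = (7/10) = 7/10; P(data | r = 9) = (9/10) = 9/10.
Weighting by the prior gives 1/5 · 3/10 = 3/50, 1/5 · 2/5 = 2/25, 1/5 · 3/5 = 3/25, 1/5 · 7/10 = 7/50, 1/5 · 9/10 = 9/50; summing to 29/50.
Hence P(r = 4 | data) = (2/25) / (29/50) = 4/29.

0.138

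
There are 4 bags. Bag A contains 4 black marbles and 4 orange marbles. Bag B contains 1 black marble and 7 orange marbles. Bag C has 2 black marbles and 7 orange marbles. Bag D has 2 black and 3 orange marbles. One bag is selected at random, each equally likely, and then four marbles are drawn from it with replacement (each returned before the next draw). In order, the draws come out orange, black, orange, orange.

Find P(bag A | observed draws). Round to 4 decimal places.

Under each hypothesis, the probability of the observed sequence is: P(data | bag A) = (4/8)(4/8)(4/8)(4/8) = 0.0625; P(data | bag B) = (7/8)(1/8)(7/8)(7/8) = 0.08374; P(data | bag C) = (7/9)(2/9)(7/9)(7/9) = 0.10456; P(data | bag D) = (3/5)(2/5)(3/5)(3/5) = 0.0864.
Multiplying each by its prior: 1/4 · 0.0625 = 0.015625, 1/4 · 0.08374 = 0.020935, 1/4 · 0.10456 = 0.026139, 1/4 · 0.0864 = 0.0216; with total 0.084299.
Hence P(bag A | data) = (0.015625) / (0.084299) = 0.18535.

0.1854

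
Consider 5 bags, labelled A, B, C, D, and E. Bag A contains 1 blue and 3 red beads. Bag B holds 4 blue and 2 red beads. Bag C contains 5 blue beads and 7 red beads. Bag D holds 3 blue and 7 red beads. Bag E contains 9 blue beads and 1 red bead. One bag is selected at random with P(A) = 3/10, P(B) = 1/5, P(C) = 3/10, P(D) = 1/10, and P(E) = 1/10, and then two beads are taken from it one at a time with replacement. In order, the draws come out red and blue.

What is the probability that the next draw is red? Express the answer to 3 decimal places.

For each hypothesis, P(data | H) works out to: P(data | bag A) = (3/4)(1/4) = 0.1875; P(data | bag B) = (2/6)(4/6) = 0.22222; P(data | bag C) = (7/12)(5/12) = 0.24306; P(data | bag D) = (7/10)(3/10) = 0.21; P(data | bag E) = (1/10)(9/10) = 0.09.
Multiplying each by its prior: 3/10 · 0.1875 = 0.05625, 1/5 · 0.22222 = 0.044444, 3/10 · 0.24306 = 0.072917, 1/10 · 0.21 = 0.021, 1/10 · 0.09 = 0.009; summing to 0.20361.
Normalising, the posterior is P(bag A | data) = 0.27626, P(bag B | data) = 0.21828, P(bag C | data) = 0.35812, P(bag D | data) = 0.10314, P(bag E | data) = 0.044202.
Averaging over the posterior, P(red next | data) = (3/4)(0.27626) + (1/3)(0.21828) + (7/12)(0.35812) + (7/10)(0.10314) + (1/10)(0.044202) = 0.56548.

0.565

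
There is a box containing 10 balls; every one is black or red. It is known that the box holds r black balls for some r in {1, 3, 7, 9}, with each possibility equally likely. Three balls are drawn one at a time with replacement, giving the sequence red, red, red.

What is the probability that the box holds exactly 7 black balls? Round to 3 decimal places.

0.025

The likelihood of the observed sequence under each hypothesis: P(data | r = 1) = (9/10)(9/10)(9/10) = 0.729; P(data | r = 3) = (7/10)(7/10)(7/10) = 0.343; P(data | r = 7) = (3/10)(3/10)(3/10) = 0.027; P(data | r = 9) = (1/10)(1/10)(1/10) = 0.001.
Weighting by the prior gives 1/4 · 0.729 = 0.18225, 1/4 · 0.343 = 0.08575, 1/4 · 0.027 = 0.00675, 1/4 · 0.001 = 0.00025; summing to 0.275.
By Bayes' rule, P(r = 7 | data) = (0.00675) / (0.275) = 0.024545.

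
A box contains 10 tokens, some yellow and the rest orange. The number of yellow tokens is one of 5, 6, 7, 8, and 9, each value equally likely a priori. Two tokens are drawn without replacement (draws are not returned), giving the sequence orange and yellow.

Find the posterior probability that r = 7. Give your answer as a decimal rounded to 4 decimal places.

Compute the likelihood of the observed sequence for each case: P(data | r = 5) = (5/10)(5/9) = 5/18; P(data | r = 6) = (4/10)(6/9) = 4/15; P(data | r = 7) = (3/10)(7/9) = 7/30; P(data | r = 8) = (2/10)(8/9) = 8/45; P(data | r = 9) = (1/10)(9/9) = 1/10.
Weighting by the prior gives 1/5 · 5/18 = 1/18, 1/5 · 4/15 = 4/75, 1/5 · 7/30 = 7/150, 1/5 · 8/45 = 8/225, 1/5 · 1/10 = 1/50; with total 19/90.
Therefore the posterior P(r = 7 | data) = (7/150) / (19/90) = 21/95.

0.2211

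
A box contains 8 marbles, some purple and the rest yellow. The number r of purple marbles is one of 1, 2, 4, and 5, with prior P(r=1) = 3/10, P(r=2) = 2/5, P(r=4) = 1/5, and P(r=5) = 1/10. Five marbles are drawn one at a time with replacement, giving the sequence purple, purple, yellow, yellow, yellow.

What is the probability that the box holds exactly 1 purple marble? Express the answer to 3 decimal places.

0.143

Compute the likelihood of the observed sequence for each case: P(data | r = 1) = (1/8)(1/8)(7/8)(7/8)(7/8) = 0.010468; P(data | r = 2) = (2/8)(2/8)(6/8)(6/8)(6/8) = 0.026367; P(data | r = 4) = (4/8)(4/8)(4/8)(4/8)(4/8) = 0.03125; P(data | r = 5) = (5/8)(5/8)(3/8)(3/8)(3/8) = 0.020599.
The prior-weighted likelihoods are 3/10 · 0.010468 = 0.0031403, 2/5 · 0.026367 = 0.010547, 1/5 · 0.03125 = 0.00625, 1/10 · 0.020599 = 0.0020599; with total 0.021997.
So P(r = 1 | data) = (0.0031403) / (0.021997) = 0.14276.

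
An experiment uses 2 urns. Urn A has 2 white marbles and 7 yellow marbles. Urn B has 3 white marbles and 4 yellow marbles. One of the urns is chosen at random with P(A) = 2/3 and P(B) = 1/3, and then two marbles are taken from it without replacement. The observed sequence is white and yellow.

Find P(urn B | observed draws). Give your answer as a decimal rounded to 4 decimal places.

Compute the likelihood of the observed sequence for each case: P(data | urn A) = (2/9)(7/8) = 7/36; P(data | urn B) = (3/7)(4/6) = 2/7.
Multiplying each by its prior: 2/3 · 7/36 = 7/54, 1/3 · 2/7 = 2/21; summing to 85/378.
So P(urn B | data) = (2/21) / (85/378) = 36/85.

0.4235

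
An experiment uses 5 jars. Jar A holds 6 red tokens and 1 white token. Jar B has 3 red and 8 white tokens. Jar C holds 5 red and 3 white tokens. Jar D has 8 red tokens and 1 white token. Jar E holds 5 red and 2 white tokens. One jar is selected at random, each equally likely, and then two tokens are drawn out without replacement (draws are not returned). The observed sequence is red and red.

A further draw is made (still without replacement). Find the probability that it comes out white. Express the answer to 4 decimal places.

0.2822

For each hypothesis, P(data | H) works out to: P(data | jar A) = (6/7)(5/6) = 0.71429; P(data | jar B) = (3/11)(2/10) = 0.054545; P(data | jar C) = (5/8)(4/7) = 0.35714; P(data | jar D) = (8/9)(7/8) = 0.77778; P(data | jar E) = (5/7)(4/6) = 0.47619.
The prior-weighted likelihoods are 1/5 · 0.71429 = 0.14286, 1/5 · 0.054545 = 0.010909, 1/5 · 0.35714 = 0.071429, 1/5 · 0.77778 = 0.15556, 1/5 · 0.47619 = 0.095238; these sum to 0.47599.
The posterior is then P(jar A | data) = 0.30013, P(jar B | data) = 0.022919, P(jar C | data) = 0.15006, P(jar D | data) = 0.32681, P(jar E | data) = 0.20008.
So P(white next | data) = Σ P(white next | H) P(H | data) = (1/5)(0.30013) + (8/9)(0.022919) + (1/2)(0.15006) + (1/7)(0.32681) + (2/5)(0.20008) = 0.28215.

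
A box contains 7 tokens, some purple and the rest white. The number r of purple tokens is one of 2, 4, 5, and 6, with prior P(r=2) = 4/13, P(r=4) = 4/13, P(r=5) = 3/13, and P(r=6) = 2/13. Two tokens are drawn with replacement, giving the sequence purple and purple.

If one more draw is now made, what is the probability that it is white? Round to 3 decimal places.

0.311

For each hypothesis, P(data | H) works out to: P(data | r = 2) = (2/7)(2/7) = 4/49; P(data | r = 4) = (4/7)(4/7) = 16/49; P(data | r = 5) = (5/7)(5/7) = 25/49; P(data | r = 6) = (6/7)(6/7) = 36/49.
Multiplying each by its prior: 4/13 · 4/49 = 16/637, 4/13 · 16/49 = 64/637, 3/13 · 25/49 = 75/637, 2/13 · 36/49 = 72/637; these sum to 227/637.
Normalising, the posterior is P(r = 2 | data) = 0.070485, P(r = 4 | data) = 0.28194, P(r = 5 | data) = 0.3304, P(r = 6 | data) = 0.31718.
The predictive probability is P(white next | data) = (5/7)(0.070485) + (3/7)(0.28194) + (2/7)(0.3304) + (1/7)(0.31718) = 0.31089.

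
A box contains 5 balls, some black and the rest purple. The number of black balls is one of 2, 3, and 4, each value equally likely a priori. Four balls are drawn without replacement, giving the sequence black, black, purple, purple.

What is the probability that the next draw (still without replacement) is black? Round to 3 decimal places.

The likelihood of the observed sequence under each hypothesis: P(data | r = 2) = (2/5)(1/4)(3/3)(2/2) = 1/10; P(data | r = 3) = (3/5)(2/4)(2/3)(1/2) = 1/10; P(data | r = 4) = (4/5)(3/4)(1/3)(0/2) = 0.
Multiplying each by its prior: 1/3 · 1/10 = 1/30, 1/3 · 1/10 = 1/30, 1/3 · 0 = 0; with total 1/15.
Dividing through by the total gives posterior P(r = 2 | data) = 1/2, P(r = 3 | data) = 1/2, P(r = 4 | data) = 0.
So P(black next | data) = Σ P(black next | H) P(H | data) = (0)(1/2) + (1)(1/2) = 1/2.

0.500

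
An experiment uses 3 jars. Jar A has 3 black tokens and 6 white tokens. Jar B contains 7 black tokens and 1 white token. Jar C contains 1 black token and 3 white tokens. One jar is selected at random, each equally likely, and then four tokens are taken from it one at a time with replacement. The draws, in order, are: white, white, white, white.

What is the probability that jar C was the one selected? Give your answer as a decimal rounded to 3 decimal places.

Under each hypothesis, the probability of the observed sequence is: P(data | jar A) = (6/9)(6/9)(6/9)(6/9) = 0.19753; P(data | jar B) = (1/8)(1/8)(1/8)(1/8) = 0.00024414; P(data | jar C) = (3/4)(3/4)(3/4)(3/4) = 0.31641.
Weighting by the prior gives 1/3 · 0.19753 = 0.065844, 1/3 · 0.00024414 = 8.138e-05, 1/3 · 0.31641 = 0.10547; summing to 0.17139.
By Bayes' rule, P(jar C | data) = (0.10547) / (0.17139) = 0.61536.

0.615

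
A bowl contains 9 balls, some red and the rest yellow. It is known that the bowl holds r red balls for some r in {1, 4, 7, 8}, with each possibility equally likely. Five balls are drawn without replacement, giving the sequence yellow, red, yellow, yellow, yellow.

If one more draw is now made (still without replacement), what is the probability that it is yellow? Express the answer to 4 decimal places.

0.8333

Under each hypothesis, the probability of the observed sequence is: P(data | r = 1) = (8/9)(1/8)(7/7)(6/6)(5/5) = 1/9; P(data | r = 4) = (5/9)(4/8)(4/7)(3/6)(2/5) = 2/63; P(data | r = 7) = (2/9)(7/8)(1/7)(0/6) = 0; P(data | r = 8) = (1/9)(8/8)(0/7) = 0.
Weighting by the prior gives 1/4 · 1/9 = 1/36, 1/4 · 2/63 = 1/126, 1/4 · 0 = 0, 1/4 · 0 = 0; with total 1/28.
Normalising, the posterior is P(r = 1 | data) = 7/9, P(r = 4 | data) = 2/9, P(r = 7 | data) = 0, P(r = 8 | data) = 0.
So P(yellow next | data) = Σ P(yellow next | H) P(H | data) = (1)(7/9) + (1/4)(2/9) = 5/6.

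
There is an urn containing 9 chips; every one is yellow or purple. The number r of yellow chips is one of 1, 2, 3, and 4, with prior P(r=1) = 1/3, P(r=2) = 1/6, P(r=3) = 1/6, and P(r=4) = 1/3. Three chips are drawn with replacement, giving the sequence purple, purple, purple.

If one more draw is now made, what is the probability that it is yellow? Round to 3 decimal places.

0.204

For each hypothesis, P(data | H) works out to: P(data | r = 1) = (8/9)(8/9)(8/9) = 0.70233; P(data | r = 2) = (7/9)(7/9)(7/9) = 0.47051; P(data | r = 3) = (6/9)(6/9)(6/9) = 0.2963; P(data | r = 4) = (5/9)(5/9)(5/9) = 0.17147.
Weighting by the prior gives 1/3 · 0.70233 = 0.23411, 1/6 · 0.47051 = 0.078418, 1/6 · 0.2963 = 0.049383, 1/3 · 0.17147 = 0.057156; these sum to 0.41907.
Normalising, the posterior is P(r = 1 | data) = 0.55865, P(r = 2 | data) = 0.18712, P(r = 3 | data) = 0.11784, P(r = 4 | data) = 0.13639.
So P(yellow next | data) = Σ P(yellow next | H) P(H | data) = (1/9)(0.55865) + (2/9)(0.18712) + (1/3)(0.11784) + (4/9)(0.13639) = 0.20355.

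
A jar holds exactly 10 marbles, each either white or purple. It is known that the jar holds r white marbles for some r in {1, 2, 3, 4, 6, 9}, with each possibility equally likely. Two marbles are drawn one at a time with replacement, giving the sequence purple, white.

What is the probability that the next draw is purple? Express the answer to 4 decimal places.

For each hypothesis, P(data | H) works out to: P(data | r = 1) = (9/10)(1/10) = 9/100; P(data | r = 2) = (8/10)(2/10) = 4/25; P(data | r = 3) = (7/10)(3/10) = 21/100; P(data | r = 4) = (6/10)(4/10) = 6/25; P(data | r = 6) = (4/10)(6/10) = 6/25; P(data | r = 9) = (1/10)(9/10) = 9/100.
Multiplying each by its prior: 1/6 · 9/100 = 3/200, 1/6 · 4/25 = 2/75, 1/6 · 21/100 = 7/200, 1/6 · 6/25 = 1/25, 1/6 · 6/25 = 1/25, 1/6 · 9/100 = 3/200; summing to 103/600.
Dividing through by the total gives posterior P(r = 1 | data) = 9/103, P(r = 2 | data) = 16/103, P(r = 3 | data) = 21/103, P(r = 4 | data) = 24/103, P(r = 6 | data) = 24/103, P(r = 9 | data) = 9/103.
The predictive probability is P(purple next | data) = (9/10)(9/103) + (4/5)(16/103) + (7/10)(21/103) + (3/5)(24/103) + (2/5)(24/103) + (1/10)(9/103) = 121/206.

0.5874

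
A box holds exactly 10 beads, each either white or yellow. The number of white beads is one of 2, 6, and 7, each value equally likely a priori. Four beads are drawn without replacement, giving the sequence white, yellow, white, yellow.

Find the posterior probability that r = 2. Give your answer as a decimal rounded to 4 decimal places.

0.1547

Compute the likelihood of the observed sequence for each case: P(data | r = 2) = (2/10)(8/9)(1/8)(7/7) = 0.022222; P(data | r = 6) = (6/10)(4/9)(5/8)(3/7) = 0.071429; P(data | r = 7) = (7/10)(3/9)(6/8)(2/7) = 0.05.
Multiplying each by its prior: 1/3 · 0.022222 = 0.0074074, 1/3 · 0.071429 = 0.02381, 1/3 · 0.05 = 0.016667; these sum to 0.047884.
By Bayes' rule, P(r = 2 | data) = (0.0074074) / (0.047884) = 0.1547.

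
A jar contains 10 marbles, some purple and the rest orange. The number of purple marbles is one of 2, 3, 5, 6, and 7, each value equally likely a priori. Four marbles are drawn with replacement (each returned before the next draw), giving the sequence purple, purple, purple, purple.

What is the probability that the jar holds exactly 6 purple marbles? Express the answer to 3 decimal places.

Under each hypothesis, the probability of the observed sequence is: P(data | r = 2) = (2/10)(2/10)(2/10)(2/10) = 0.0016; P(data | r = 3) = (3/10)(3/10)(3/10)(3/10) = 0.0081; P(data | r = 5) = (5/10)(5/10)(5/10)(5/10) = 0.0625; P(data | r = 6) = (6/10)(6/10)(6/10)(6/10) = 0.1296; P(data | r = 7) = (7/10)(7/10)(7/10)(7/10) = 0.2401.
Weighting by the prior gives 1/5 · 0.0016 = 0.00032, 1/5 · 0.0081 = 0.00162, 1/5 · 0.0625 = 0.0125, 1/5 · 0.1296 = 0.02592, 1/5 · 0.2401 = 0.04802; with total 0.08838.
So P(r = 6 | data) = (0.02592) / (0.08838) = 0.29328.

0.293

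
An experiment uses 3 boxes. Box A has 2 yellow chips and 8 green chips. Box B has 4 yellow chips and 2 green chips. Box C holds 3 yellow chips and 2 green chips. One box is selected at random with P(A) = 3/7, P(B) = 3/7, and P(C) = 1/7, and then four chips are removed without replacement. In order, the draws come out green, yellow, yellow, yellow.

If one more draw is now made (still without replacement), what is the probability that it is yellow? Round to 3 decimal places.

0.400

For each hypothesis, P(data | H) works out to: P(data | box A) = (8/10)(2/9)(1/8)(0/7) = 0; P(data | box B) = (2/6)(4/5)(3/4)(2/3) = 2/15; P(data | box C) = (2/5)(3/4)(2/3)(1/2) = 1/10.
The prior-weighted likelihoods are 3/7 · 0 = 0, 3/7 · 2/15 = 2/35, 1/7 · 1/10 = 1/70; these sum to 1/14.
Normalising, the posterior is P(box A | data) = 0, P(box B | data) = 4/5, P(box C | data) = 1/5.
The predictive probability is P(yellow next | data) = (1/2)(4/5) + (0)(1/5) = 2/5.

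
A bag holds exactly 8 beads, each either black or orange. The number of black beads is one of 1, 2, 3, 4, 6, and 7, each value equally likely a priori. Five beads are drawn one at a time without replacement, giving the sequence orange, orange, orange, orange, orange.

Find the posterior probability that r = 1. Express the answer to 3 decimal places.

Under each hypothesis, the probability of the observed sequence is: P(data | r = 1) = (7/8)(6/7)(5/6)(4/5)(3/4) = 3/8; P(data | r = 2) = (6/8)(5/7)(4/6)(3/5)(2/4) = 3/28; P(data | r = 3) = (5/8)(4/7)(3/6)(2/5)(1/4) = 1/56; P(data | r = 4) = (4/8)(3/7)(2/6)(1/5)(0/4) = 0; P(data | r = 6) = (2/8)(1/7)(0/6) = 0; P(data | r = 7) = (1/8)(0/7) = 0.
The prior-weighted likelihoods are 1/6 · 3/8 = 1/16, 1/6 · 3/28 = 1/56, 1/6 · 1/56 = 1/336, 1/6 · 0 = 0, 1/6 · 0 = 0, 1/6 · 0 = 0; these sum to 1/12.
So P(r = 1 | data) = (1/16) / (1/12) = 3/4.

0.750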